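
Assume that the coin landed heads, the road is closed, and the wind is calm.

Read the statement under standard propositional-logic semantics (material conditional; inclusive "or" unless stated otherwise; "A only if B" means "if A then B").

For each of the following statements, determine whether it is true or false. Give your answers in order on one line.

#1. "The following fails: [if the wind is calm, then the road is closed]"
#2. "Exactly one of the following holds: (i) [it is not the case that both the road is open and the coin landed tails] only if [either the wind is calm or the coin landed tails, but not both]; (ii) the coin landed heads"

Let Q = "the wind is strong" (F), P = "the road is closed" (T), W = "the coin landed heads" (T).

#1: Parsed as ¬(¬Q → P)

¬Q = ¬F = T
¬Q → P = T → T = T
¬(¬Q → P) = ¬T = F
So #1 is false.

#2: This is ((¬P ↑ ¬W) → (¬Q ⊕ ¬W)) ⊕ W.

¬P = ¬T = F
¬W = ¬T = F
¬P ↑ ¬W = F ↑ F = T
¬Q = ¬F = T
¬W = ¬T = F
¬Q ⊕ ¬W = T ⊕ F = T
(¬P ↑ ¬W) → (¬Q ⊕ ¬W) = T → T = T
((¬P ↑ ¬W) → (¬Q ⊕ ¬W)) ⊕ W = T ⊕ T = F
So #2 is false.

#1 False / #2 False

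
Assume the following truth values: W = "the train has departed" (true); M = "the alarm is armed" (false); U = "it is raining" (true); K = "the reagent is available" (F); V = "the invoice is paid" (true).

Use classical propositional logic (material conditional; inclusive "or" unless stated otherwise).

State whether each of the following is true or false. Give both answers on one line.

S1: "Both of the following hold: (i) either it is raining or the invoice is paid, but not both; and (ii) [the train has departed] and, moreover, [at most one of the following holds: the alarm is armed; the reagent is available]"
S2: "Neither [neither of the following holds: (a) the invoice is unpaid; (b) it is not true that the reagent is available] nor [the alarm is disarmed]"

S1 F; S2 F

S1: In symbols: (U xor V) and (W and (M nand K))

U xor V = True xor True = False
M nand K = False nand False = True
W and (M nand K) = True and True = True
(U xor V) and (W and (M nand K)) = False and True = False
Thus S1 is false.

S2: Formalization: (not V nor not K) nor not M

not V = not True = False
not K = not False = True
not V nor not K = False nor True = False
not M = not False = True
(not V nor not K) nor not M = False nor True = False
Thus S2 is false.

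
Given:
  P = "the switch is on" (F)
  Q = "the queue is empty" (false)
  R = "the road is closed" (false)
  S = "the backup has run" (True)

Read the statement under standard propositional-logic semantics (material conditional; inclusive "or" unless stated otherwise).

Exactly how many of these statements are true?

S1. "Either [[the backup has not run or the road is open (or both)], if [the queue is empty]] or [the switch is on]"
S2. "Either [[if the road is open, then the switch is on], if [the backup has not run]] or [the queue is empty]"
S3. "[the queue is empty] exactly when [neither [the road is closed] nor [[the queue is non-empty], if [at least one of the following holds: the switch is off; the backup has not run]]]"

3

S1: Formalization: (Q -> (~S | ~R)) | P

~S = ~T = F
~R = ~F = T
~S | ~R = F | T = T
Q -> (~S | ~R) = F -> T = T
(Q -> (~S | ~R)) | P = T | F = T
Thus S1 is true.

S2: Parsed as (~S -> (~R -> P)) | Q

~S = ~T = F
~R = ~F = T
~R -> P = T -> F = F
~S -> (~R -> P) = F -> F = T
(~S -> (~R -> P)) | Q = T | F = T
Thus S2 is true.

S3: In symbols: Q <-> (R nor ((~P | ~S) -> ~Q))

~P = ~F = T
~S = ~T = F
~P | ~S = T | F = T
~Q = ~F = T
(~P | ~S) -> ~Q = T -> T = T
R nor ((~P | ~S) -> ~Q) = F nor T = F
Q <-> (R nor ((~P | ~S) -> ~Q)) = F <-> F = T
Thus S3 is true.

True statements: 3 (S1, S2, S3).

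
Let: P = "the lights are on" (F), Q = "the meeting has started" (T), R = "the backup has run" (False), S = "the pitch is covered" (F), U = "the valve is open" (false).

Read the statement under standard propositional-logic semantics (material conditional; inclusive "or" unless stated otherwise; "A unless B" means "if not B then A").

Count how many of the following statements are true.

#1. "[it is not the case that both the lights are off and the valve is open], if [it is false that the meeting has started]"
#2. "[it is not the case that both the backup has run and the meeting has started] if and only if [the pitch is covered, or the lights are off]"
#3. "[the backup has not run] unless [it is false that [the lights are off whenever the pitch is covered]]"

3

#1: Formalization: ¬Q → (¬P ↑ U)

¬Q = ¬T = F
¬P = ¬F = T
¬P ↑ U = T ↑ F = T
¬Q → (¬P ↑ U) = F → T = T
Hence #1 is true.

#2: Parsed as (R ↑ Q) ↔ (S ∨ ¬P)

R ↑ Q = F ↑ T = T
¬P = ¬F = T
S ∨ ¬P = F ∨ T = T
(R ↑ Q) ↔ (S ∨ ¬P) = T ↔ T = T
So #2 is true.

#3: Formalization: ¬R ∨ ¬(S → ¬P)

¬R = ¬F = T
¬P = ¬F = T
S → ¬P = F → T = T
¬(S → ¬P) = ¬T = F
¬R ∨ ¬(S → ¬P) = T ∨ F = T
Hence #3 is true.

True statements: 3 (#1, #2, #3).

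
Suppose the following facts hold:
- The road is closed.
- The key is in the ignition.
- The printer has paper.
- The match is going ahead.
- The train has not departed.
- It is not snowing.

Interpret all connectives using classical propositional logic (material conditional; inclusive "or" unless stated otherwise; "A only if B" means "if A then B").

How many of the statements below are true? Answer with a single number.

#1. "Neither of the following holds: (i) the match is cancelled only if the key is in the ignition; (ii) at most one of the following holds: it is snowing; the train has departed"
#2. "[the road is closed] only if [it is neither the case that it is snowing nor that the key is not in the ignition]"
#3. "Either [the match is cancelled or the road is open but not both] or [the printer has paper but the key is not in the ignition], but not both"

Let M = "the match is cancelled" (F), V = "the key is in the ignition" (T), H = "it is snowing" (F), S = "the train has departed" (F), N = "the road is closed" (T), Q = "the printer has paper" (T).

#1: This is (M -> V) nor (H nand S).

M -> V = F -> T = T
H nand S = F nand F = T
(M -> V) nor (H nand S) = T nor T = F
So #1 is false.

#2: This is N -> (H nor ~V).

~V = ~T = F
H nor ~V = F nor F = T
N -> (H nor ~V) = T -> T = T
Hence #2 is true.

#3: This is (M xor ~N) xor (Q & ~V).

~N = ~T = F
M xor ~N = F xor F = F
~V = ~T = F
Q & ~V = T & F = F
(M xor ~N) xor (Q & ~V) = F xor F = F
Hence #3 is false.

1 of the 3 statements is true (#2).

1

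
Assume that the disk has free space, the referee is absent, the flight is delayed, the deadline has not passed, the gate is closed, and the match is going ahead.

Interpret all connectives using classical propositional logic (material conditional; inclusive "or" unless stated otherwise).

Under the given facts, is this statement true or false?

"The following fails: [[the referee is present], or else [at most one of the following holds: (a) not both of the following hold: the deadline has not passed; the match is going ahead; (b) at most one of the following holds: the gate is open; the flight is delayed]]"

Let Q = "the referee is present" (False), S = "the deadline has passed" (False), V = "the match is cancelled" (False), U = "the gate is open" (False), R = "the flight is delayed" (True).
Parsed as not (Q or ((not S nand not V) nand (U nand R)))

not S = not False = True
not V = not False = True
not S nand not V = True nand True = False
U nand R = False nand True = True
(not S nand not V) nand (U nand R) = False nand True = True
Q or ((not S nand not V) nand (U nand R)) = False or True = True
not (Q or ((not S nand not V) nand (U nand R))) = not True = False

False.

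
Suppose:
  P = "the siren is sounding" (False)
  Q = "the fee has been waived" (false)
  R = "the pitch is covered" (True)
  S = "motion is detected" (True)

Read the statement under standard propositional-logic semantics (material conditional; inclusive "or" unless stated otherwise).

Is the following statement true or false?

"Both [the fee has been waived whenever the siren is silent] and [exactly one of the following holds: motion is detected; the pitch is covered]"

This is (not P -> Q) and (S xor R).

not P = not False = True
not P -> Q = True -> False = False
S xor R = True xor True = False
(not P -> Q) and (S xor R) = False and False = False

false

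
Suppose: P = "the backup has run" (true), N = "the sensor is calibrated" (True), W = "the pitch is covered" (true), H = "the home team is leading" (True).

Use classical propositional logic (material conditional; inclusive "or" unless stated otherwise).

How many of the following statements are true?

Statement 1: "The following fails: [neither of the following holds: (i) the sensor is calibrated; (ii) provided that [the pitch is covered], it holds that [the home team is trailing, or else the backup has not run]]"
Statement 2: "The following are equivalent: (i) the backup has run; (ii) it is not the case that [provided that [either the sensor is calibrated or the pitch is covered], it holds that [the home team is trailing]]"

2

Statement 1: Formalization: not (N nor (W -> (not H or not P)))

not H = not True = False
not P = not True = False
not H or not P = False or False = False
W -> (not H or not P) = True -> False = False
N nor (W -> (not H or not P)) = True nor False = False
not (N nor (W -> (not H or not P))) = not False = True
So Statement 1 is true.

Statement 2: In symbols: P iff not ((N or W) -> not H)

N or W = True or True = True
not H = not True = False
(N or W) -> not H = True -> False = False
not ((N or W) -> not H) = not False = True
P iff not ((N or W) -> not H) = True iff True = True
Hence Statement 2 is true.

2 of the 2 statements are true (Statement 1, Statement 2).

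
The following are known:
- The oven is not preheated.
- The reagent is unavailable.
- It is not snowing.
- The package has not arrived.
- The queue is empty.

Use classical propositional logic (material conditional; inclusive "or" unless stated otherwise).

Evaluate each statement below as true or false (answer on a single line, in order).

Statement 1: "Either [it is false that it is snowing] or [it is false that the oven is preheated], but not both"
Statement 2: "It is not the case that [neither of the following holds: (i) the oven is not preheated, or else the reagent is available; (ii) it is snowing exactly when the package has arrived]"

Statement 1 False / Statement 2 True

Let R = "it is snowing" (F), P = "the oven is preheated" (F), Q = "the reagent is available" (F), S = "the package has arrived" (F).

Statement 1: In symbols: ~R xor ~P

~R = ~F = T
~P = ~F = T
~R xor ~P = T xor T = F
Thus Statement 1 is false.

Statement 2: Parsed as ~((~P | Q) nor (R <-> S))

~P = ~F = T
~P | Q = T | F = T
R <-> S = F <-> F = T
(~P | Q) nor (R <-> S) = T nor T = F
~((~P | Q) nor (R <-> S)) = ~F = T
Hence Statement 2 is true.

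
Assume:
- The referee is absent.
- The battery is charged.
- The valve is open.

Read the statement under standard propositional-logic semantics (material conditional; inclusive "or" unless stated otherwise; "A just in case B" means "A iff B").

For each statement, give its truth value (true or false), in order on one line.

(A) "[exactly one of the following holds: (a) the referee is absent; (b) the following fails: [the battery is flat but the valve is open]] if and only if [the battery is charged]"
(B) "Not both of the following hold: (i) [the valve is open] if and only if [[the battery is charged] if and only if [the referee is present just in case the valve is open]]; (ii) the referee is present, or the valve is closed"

(A) false / (B) true

Let P = "the referee is present" (False), Q = "the battery is charged" (True), R = "the valve is open" (True).

(A): In symbols: (not P xor not (not Q and R)) iff Q

not P = not False = True
not Q = not True = False
not Q and R = False and True = False
not (not Q and R) = not False = True
not P xor not (not Q and R) = True xor True = False
(not P xor not (not Q and R)) iff Q = False iff True = False
Hence (A) is false.

(B): In symbols: (R iff (Q iff (P iff R))) nand (P or not R)

P iff R = False iff True = False
Q iff (P iff R) = True iff False = False
R iff (Q iff (P iff R)) = True iff False = False
not R = not True = False
P or not R = False or False = False
(R iff (Q iff (P iff R))) nand (P or not R) = False nand False = True
So (B) is true.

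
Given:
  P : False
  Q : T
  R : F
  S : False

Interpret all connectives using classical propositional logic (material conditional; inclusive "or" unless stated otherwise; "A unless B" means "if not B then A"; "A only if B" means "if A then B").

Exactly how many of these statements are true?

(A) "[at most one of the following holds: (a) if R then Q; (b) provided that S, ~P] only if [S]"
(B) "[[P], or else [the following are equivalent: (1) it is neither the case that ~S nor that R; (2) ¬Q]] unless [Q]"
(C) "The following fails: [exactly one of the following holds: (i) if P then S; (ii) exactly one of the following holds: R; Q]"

3

(A): In symbols: ((R -> Q) nand (S -> ~P)) -> S

R -> Q = F -> T = T
~P = ~F = T
S -> ~P = F -> T = T
(R -> Q) nand (S -> ~P) = T nand T = F
((R -> Q) nand (S -> ~P)) -> S = F -> F = T
Hence (A) is true.

(B): In symbols: (P | ((~S nor R) <-> ~Q)) | Q

~S = ~F = T
~S nor R = T nor F = F
~Q = ~T = F
(~S nor R) <-> ~Q = F <-> F = T
P | ((~S nor R) <-> ~Q) = F | T = T
(P | ((~S nor R) <-> ~Q)) | Q = T | T = T
Hence (B) is true.

(C): In symbols: ~((P -> S) xor (R xor Q))

P -> S = F -> F = T
R xor Q = F xor T = T
(P -> S) xor (R xor Q) = T xor T = F
~((P -> S) xor (R xor Q)) = ~F = T
Hence (C) is true.

Count: 3.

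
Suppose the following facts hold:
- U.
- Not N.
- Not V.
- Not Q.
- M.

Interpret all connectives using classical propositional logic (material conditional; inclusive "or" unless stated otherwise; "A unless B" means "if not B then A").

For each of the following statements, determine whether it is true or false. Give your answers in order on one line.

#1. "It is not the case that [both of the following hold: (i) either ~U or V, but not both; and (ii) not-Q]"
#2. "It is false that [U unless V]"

#1: In symbols: ~((~U xor V) & ~Q)

~U = ~T = F
~U xor V = F xor F = F
~Q = ~F = T
(~U xor V) & ~Q = F & T = F
~((~U xor V) & ~Q) = ~F = T
Hence #1 is true.

#2: This is ~(U | V).

U | V = T | F = T
~(U | V) = ~T = F
Hence #2 is false.

#1 T / #2 F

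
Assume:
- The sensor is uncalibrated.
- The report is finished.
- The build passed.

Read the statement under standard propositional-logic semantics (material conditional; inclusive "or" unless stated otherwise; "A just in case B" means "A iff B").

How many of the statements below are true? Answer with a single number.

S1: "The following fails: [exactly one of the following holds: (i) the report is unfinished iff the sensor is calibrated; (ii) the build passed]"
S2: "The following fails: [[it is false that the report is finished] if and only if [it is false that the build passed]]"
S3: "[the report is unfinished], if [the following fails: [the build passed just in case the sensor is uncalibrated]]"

2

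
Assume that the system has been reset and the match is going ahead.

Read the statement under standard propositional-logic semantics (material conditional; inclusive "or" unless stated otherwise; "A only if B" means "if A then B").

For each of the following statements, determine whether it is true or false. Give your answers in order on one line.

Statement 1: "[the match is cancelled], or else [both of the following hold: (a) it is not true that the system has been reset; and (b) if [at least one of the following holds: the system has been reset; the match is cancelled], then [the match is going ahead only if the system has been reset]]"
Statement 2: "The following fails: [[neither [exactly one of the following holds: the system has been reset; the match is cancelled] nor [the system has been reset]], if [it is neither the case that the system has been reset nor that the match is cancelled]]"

Statement 1 false / Statement 2 false

Let Q = "the match is cancelled" (False), P = "the system has been reset" (True).

Statement 1: Parsed as Q or (not P and ((P or Q) -> (not Q -> P)))

not P = not True = False
P or Q = True or False = True
not Q = not False = True
not Q -> P = True -> True = True
(P or Q) -> (not Q -> P) = True -> True = True
not P and ((P or Q) -> (not Q -> P)) = False and True = False
Q or (not P and ((P or Q) -> (not Q -> P))) = False or False = False
Thus Statement 1 is false.

Statement 2: Formalization: not ((P nor Q) -> ((P xor Q) nor P))

P nor Q = True nor False = False
P xor Q = True xor False = True
(P xor Q) nor P = True nor True = False
(P nor Q) -> ((P xor Q) nor P) = False -> False = True
not ((P nor Q) -> ((P xor Q) nor P)) = not True = False
Hence Statement 2 is false.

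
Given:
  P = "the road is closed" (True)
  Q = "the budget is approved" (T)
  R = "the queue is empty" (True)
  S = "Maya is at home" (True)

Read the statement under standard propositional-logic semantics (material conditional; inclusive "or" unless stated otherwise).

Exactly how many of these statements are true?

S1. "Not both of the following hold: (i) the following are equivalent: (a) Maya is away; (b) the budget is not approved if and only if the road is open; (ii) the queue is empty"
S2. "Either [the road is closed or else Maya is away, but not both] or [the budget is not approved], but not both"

S1: Parsed as (¬S ↔ (¬Q ↔ ¬P)) ↑ R

¬S = ¬T = F
¬Q = ¬T = F
¬P = ¬T = F
¬Q ↔ ¬P = F ↔ F = T
¬S ↔ (¬Q ↔ ¬P) = F ↔ T = F
(¬S ↔ (¬Q ↔ ¬P)) ↑ R = F ↑ T = T
Hence S1 is true.

S2: Parsed as (P ⊕ ¬S) ⊕ ¬Q

¬S = ¬T = F
P ⊕ ¬S = T ⊕ F = T
¬Q = ¬T = F
(P ⊕ ¬S) ⊕ ¬Q = T ⊕ F = T
Thus S2 is true.

Count: 2.

2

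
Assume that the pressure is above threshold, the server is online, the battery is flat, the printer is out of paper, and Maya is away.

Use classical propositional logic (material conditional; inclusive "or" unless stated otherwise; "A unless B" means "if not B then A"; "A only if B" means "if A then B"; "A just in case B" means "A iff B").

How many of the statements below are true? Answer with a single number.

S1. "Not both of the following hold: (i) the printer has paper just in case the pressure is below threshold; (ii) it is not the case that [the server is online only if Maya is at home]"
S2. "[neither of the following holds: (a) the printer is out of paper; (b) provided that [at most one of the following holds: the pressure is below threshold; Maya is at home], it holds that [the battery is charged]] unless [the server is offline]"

0

Let S = "the printer has paper" (F), P = "the pressure is above threshold" (T), Q = "the server is online" (T), U = "Maya is at home" (F), R = "the battery is charged" (F).

S1: Formalization: (S <-> ~P) nand ~(Q -> U)

~P = ~T = F
S <-> ~P = F <-> F = T
Q -> U = T -> F = F
~(Q -> U) = ~F = T
(S <-> ~P) nand ~(Q -> U) = T nand T = F
Thus S1 is false.

S2: This is (~S nor ((~P nand U) -> R)) | ~Q.

~S = ~F = T
~P = ~T = F
~P nand U = F nand F = T
(~P nand U) -> R = T -> F = F
~S nor ((~P nand U) -> R) = T nor F = F
~Q = ~T = F
(~S nor ((~P nand U) -> R)) | ~Q = F | F = F
Hence S2 is false.

True statements: 0 (none).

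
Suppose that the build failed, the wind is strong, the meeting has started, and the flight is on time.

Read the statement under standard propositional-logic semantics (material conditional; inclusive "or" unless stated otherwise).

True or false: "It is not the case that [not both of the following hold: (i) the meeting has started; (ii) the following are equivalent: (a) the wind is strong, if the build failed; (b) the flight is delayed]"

Let R = "the meeting has started" (T), P = "the build passed" (F), Q = "the wind is strong" (T), S = "the flight is delayed" (F).
In symbols: ¬(R ↑ ((¬P → Q) ↔ S))

¬P = ¬F = T
¬P → Q = T → T = T
(¬P → Q) ↔ S = T ↔ F = F
R ↑ ((¬P → Q) ↔ S) = T ↑ F = T
¬(R ↑ ((¬P → Q) ↔ S)) = ¬T = F

False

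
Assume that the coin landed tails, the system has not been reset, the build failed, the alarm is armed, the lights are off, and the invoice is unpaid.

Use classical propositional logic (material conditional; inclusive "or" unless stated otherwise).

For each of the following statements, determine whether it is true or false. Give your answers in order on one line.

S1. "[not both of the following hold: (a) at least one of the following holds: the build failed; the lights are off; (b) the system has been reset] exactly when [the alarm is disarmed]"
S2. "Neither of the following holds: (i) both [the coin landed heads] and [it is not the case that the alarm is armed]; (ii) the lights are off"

S1 False; S2 False

Let W = "the build passed" (False), H = "the lights are on" (False), S = "the system has been reset" (False), V = "the alarm is armed" (True), K = "the coin landed heads" (False).

S1: Parsed as ((not W or not H) nand S) iff not V

not W = not False = True
not H = not False = True
not W or not H = True or True = True
(not W or not H) nand S = True nand False = True
not V = not True = False
((not W or not H) nand S) iff not V = True iff False = False
So S1 is false.

S2: Parsed as (K and not V) nor not H

not V = not True = False
K and not V = False and False = False
not H = not False = True
(K and not V) nor not H = False nor True = False
So S2 is false.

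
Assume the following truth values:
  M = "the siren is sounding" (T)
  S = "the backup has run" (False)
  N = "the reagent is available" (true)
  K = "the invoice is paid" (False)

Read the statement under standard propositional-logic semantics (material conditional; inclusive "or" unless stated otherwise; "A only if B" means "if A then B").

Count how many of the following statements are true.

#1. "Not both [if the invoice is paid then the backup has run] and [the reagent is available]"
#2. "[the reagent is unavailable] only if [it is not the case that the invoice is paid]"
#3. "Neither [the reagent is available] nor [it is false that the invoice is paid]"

1

#1: Parsed as (K -> S) nand N

K -> S = False -> False = True
(K -> S) nand N = True nand True = False
Hence #1 is false.

#2: Parsed as not N -> not K

not N = not True = False
not K = not False = True
not N -> not K = False -> True = True
So #2 is true.

#3: This is N nor not K.

not K = not False = True
N nor not K = True nor True = False
So #3 is false.

1 of the 3 statements is true (#2).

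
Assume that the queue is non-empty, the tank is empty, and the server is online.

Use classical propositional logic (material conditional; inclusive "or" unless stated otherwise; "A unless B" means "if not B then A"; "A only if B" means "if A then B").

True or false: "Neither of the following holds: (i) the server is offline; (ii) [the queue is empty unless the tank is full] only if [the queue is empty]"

False

Let R = "the server is online" (T), H = "the queue is empty" (F), V = "the tank is full" (F).
In symbols: ~R nor ((H | V) -> H)

~R = ~T = F
H | V = F | F = F
(H | V) -> H = F -> F = T
~R nor ((H | V) -> H) = F nor T = F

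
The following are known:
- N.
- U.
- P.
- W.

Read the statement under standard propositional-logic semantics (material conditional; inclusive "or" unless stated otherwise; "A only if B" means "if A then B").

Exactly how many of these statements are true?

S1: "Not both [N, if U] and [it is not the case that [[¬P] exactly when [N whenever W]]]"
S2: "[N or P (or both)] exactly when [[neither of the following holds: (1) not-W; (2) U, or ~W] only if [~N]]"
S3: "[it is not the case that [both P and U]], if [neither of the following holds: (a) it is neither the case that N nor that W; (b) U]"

2

S1: This is (U -> N) nand not (not P iff (W -> N)).

U -> N = True -> True = True
not P = not True = False
W -> N = True -> True = True
not P iff (W -> N) = False iff True = False
not (not P iff (W -> N)) = not False = True
(U -> N) nand not (not P iff (W -> N)) = True nand True = False
Thus S1 is false.

S2: Parsed as (N or P) iff ((not W nor (U or not W)) -> not N)

N or P = True or True = True
not W = not True = False
not W = not True = False
U or not W = True or False = True
not W nor (U or not W) = False nor True = False
not N = not True = False
(not W nor (U or not W)) -> not N = False -> False = True
(N or P) iff ((not W nor (U or not W)) -> not N) = True iff True = True
So S2 is true.

S3: This is ((N nor W) nor U) -> not (P and U).

N nor W = True nor True = False
(N nor W) nor U = False nor True = False
P and U = True and True = True
not (P and U) = not True = False
((N nor W) nor U) -> not (P and U) = False -> False = True
So S3 is true.

Count: 2.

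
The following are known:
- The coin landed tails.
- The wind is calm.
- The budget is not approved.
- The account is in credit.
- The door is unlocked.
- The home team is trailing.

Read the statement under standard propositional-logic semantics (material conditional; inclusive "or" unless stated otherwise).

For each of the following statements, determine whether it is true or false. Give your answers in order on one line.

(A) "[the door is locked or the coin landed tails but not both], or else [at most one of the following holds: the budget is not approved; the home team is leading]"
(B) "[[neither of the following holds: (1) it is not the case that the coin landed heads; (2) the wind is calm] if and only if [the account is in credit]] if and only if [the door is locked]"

(A) T / (B) T

Let U = "the door is locked" (F), P = "the coin landed heads" (F), R = "the budget is approved" (F), V = "the home team is leading" (F), Q = "the wind is strong" (F), S = "the account is overdrawn" (F).

(A): Parsed as (U ⊕ ¬P) ∨ (¬R ↑ V)

¬P = ¬F = T
U ⊕ ¬P = F ⊕ T = T
¬R = ¬F = T
¬R ↑ V = T ↑ F = T
(U ⊕ ¬P) ∨ (¬R ↑ V) = T ∨ T = T
Thus (A) is true.

(B): Formalization: ((¬P ↓ ¬Q) ↔ ¬S) ↔ U

¬P = ¬F = T
¬Q = ¬F = T
¬P ↓ ¬Q = T ↓ T = F
¬S = ¬F = T
(¬P ↓ ¬Q) ↔ ¬S = F ↔ T = F
((¬P ↓ ¬Q) ↔ ¬S) ↔ U = F ↔ F = T
Thus (B) is true.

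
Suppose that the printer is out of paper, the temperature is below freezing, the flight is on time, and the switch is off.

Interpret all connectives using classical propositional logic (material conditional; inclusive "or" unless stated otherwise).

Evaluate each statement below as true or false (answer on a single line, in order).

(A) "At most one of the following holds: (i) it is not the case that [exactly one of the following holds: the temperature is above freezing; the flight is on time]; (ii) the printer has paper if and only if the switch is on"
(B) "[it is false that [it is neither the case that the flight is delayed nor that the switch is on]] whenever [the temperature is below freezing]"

Let Q = "the temperature is below freezing" (T), R = "the flight is delayed" (F), P = "the printer has paper" (F), S = "the switch is on" (F).

(A): In symbols: ~(~Q xor ~R) nand (P <-> S)

~Q = ~T = F
~R = ~F = T
~Q xor ~R = F xor T = T
~(~Q xor ~R) = ~T = F
P <-> S = F <-> F = T
~(~Q xor ~R) nand (P <-> S) = F nand T = T
Hence (A) is true.

(B): In symbols: Q -> ~(R nor S)

R nor S = F nor F = T
~(R nor S) = ~T = F
Q -> ~(R nor S) = T -> F = F
So (B) is false.

(A) True, (B) False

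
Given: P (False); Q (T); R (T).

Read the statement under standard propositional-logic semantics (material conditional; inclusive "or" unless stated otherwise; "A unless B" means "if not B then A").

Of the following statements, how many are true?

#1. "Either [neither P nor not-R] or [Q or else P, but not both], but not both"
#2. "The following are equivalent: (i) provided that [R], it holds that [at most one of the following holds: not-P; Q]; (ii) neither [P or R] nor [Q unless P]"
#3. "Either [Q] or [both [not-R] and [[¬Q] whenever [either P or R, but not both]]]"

2

#1: Parsed as (P nor not R) xor (Q xor P)

not R = not True = False
P nor not R = False nor False = True
Q xor P = True xor False = True
(P nor not R) xor (Q xor P) = True xor True = False
Thus #1 is false.

#2: Parsed as (R -> (not P nand Q)) iff ((P or R) nor (Q or P))

not P = not False = True
not P nand Q = True nand True = False
R -> (not P nand Q) = True -> False = False
P or R = False or True = True
Q or P = True or False = True
(P or R) nor (Q or P) = True nor True = False
(R -> (not P nand Q)) iff ((P or R) nor (Q or P)) = False iff False = True
Thus #2 is true.

#3: Parsed as Q or (not R and ((P xor R) -> not Q))

not R = not True = False
P xor R = False xor True = True
not Q = not True = False
(P xor R) -> not Q = True -> False = False
not R and ((P xor R) -> not Q) = False and False = False
Q or (not R and ((P xor R) -> not Q)) = True or False = True
Thus #3 is true.

2 of the 3 statements are true (#2, #3).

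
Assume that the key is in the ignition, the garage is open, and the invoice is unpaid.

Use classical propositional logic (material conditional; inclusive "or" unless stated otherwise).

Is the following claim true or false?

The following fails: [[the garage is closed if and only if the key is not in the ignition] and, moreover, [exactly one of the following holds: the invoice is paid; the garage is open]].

Let V = "the garage is closed" (F), U = "the key is in the ignition" (T), N = "the invoice is paid" (F).
In symbols: ~((V <-> ~U) & (N xor ~V))

~U = ~T = F
V <-> ~U = F <-> F = T
~V = ~F = T
N xor ~V = F xor T = T
(V <-> ~U) & (N xor ~V) = T & T = T
~((V <-> ~U) & (N xor ~V)) = ~T = F

false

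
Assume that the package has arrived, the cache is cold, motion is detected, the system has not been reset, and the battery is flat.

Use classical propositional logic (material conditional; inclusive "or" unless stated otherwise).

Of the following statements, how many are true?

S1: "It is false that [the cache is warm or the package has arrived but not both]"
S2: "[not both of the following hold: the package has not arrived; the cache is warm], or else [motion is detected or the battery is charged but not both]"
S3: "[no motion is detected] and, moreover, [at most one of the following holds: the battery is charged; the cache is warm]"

Let P = "the cache is warm" (F), L = "the package has arrived" (T), G = "motion is detected" (T), D = "the battery is charged" (F).

S1: Formalization: ~(P xor L)

P xor L = F xor T = T
~(P xor L) = ~T = F
So S1 is false.

S2: This is (~L nand P) | (G xor D).

~L = ~T = F
~L nand P = F nand F = T
G xor D = T xor F = T
(~L nand P) | (G xor D) = T | T = T
Thus S2 is true.

S3: In symbols: ~G & (D nand P)

~G = ~T = F
D nand P = F nand F = T
~G & (D nand P) = F & T = F
So S3 is false.

True statements: 1.

1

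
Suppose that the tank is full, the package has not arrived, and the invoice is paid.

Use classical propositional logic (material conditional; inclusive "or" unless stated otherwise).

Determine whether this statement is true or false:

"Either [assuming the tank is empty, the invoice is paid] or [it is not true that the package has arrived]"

Let P = "the tank is full" (T), R = "the invoice is paid" (T), Q = "the package has arrived" (F).
Parsed as (~P -> R) | ~Q

~P = ~T = F
~P -> R = F -> T = T
~Q = ~F = T
(~P -> R) | ~Q = T | T = T

The statement is true.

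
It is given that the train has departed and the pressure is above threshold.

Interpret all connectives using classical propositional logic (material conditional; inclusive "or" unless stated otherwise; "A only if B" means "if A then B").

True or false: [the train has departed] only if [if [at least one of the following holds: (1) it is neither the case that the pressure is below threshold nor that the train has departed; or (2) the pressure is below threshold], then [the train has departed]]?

true

Let V = "the train has departed" (T), R = "the pressure is above threshold" (T).
Parsed as V → (((¬R ↓ V) ∨ ¬R) → V)

¬R = ¬T = F
¬R ↓ V = F ↓ T = F
¬R = ¬T = F
(¬R ↓ V) ∨ ¬R = F ∨ F = F
((¬R ↓ V) ∨ ¬R) → V = F → T = T
V → (((¬R ↓ V) ∨ ¬R) → V) = T → T = T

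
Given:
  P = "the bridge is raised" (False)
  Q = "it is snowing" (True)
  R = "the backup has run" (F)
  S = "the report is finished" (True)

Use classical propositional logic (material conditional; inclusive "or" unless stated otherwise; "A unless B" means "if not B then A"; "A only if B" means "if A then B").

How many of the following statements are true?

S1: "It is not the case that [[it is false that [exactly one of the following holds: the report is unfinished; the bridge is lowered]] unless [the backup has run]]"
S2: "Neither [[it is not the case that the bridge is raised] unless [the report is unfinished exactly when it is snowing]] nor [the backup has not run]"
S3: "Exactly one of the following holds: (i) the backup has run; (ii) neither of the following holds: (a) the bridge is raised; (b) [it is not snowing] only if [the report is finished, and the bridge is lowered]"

S1: Parsed as not (not (not S xor not P) or R)

not S = not True = False
not P = not False = True
not S xor not P = False xor True = True
not (not S xor not P) = not True = False
not (not S xor not P) or R = False or False = False
not (not (not S xor not P) or R) = not False = True
So S1 is true.

S2: Formalization: (not P or (not S iff Q)) nor not R

not P = not False = True
not S = not True = False
not S iff Q = False iff True = False
not P or (not S iff Q) = True or False = True
not R = not False = True
(not P or (not S iff Q)) nor not R = True nor True = False
Hence S2 is false.

S3: Parsed as R xor (P nor (not Q -> (S and not P)))

not Q = not True = False
not P = not False = True
S and not P = True and True = True
not Q -> (S and not P) = False -> True = True
P nor (not Q -> (S and not P)) = False nor True = False
R xor (P nor (not Q -> (S and not P))) = False xor False = False
So S3 is false.

True statements: 1.

1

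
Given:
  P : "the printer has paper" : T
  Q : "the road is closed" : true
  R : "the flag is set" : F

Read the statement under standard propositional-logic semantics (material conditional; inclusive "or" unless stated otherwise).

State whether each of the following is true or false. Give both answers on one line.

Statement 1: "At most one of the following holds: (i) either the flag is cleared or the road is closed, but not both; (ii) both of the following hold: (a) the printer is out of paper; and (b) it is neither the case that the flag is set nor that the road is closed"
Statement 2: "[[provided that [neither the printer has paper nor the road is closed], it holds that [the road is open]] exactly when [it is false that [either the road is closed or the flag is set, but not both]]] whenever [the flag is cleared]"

Statement 1 true / Statement 2 false

Statement 1: This is (¬R ⊕ Q) ↑ (¬P ∧ (R ↓ Q)).

¬R = ¬F = T
¬R ⊕ Q = T ⊕ T = F
¬P = ¬T = F
R ↓ Q = F ↓ T = F
¬P ∧ (R ↓ Q) = F ∧ F = F
(¬R ⊕ Q) ↑ (¬P ∧ (R ↓ Q)) = F ↑ F = T
So Statement 1 is true.

Statement 2: Formalization: ¬R → (((P ↓ Q) → ¬Q) ↔ ¬(Q ⊕ R))

¬R = ¬F = T
P ↓ Q = T ↓ T = F
¬Q = ¬T = F
(P ↓ Q) → ¬Q = F → F = T
Q ⊕ R = T ⊕ F = T
¬(Q ⊕ R) = ¬T = F
((P ↓ Q) → ¬Q) ↔ ¬(Q ⊕ R) = T ↔ F = F
¬R → (((P ↓ Q) → ¬Q) ↔ ¬(Q ⊕ R)) = T → F = F
Hence Statement 2 is false.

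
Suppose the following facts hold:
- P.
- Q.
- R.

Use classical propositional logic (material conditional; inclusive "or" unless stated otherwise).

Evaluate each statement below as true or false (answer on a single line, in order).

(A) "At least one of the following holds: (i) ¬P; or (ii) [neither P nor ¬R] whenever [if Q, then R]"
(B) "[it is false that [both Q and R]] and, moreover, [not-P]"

(A) False; (B) False

(A): Parsed as ~P | ((Q -> R) -> (P nor ~R))

~P = ~T = F
Q -> R = T -> T = T
~R = ~T = F
P nor ~R = T nor F = F
(Q -> R) -> (P nor ~R) = T -> F = F
~P | ((Q -> R) -> (P nor ~R)) = F | F = F
Thus (A) is false.

(B): This is ~(Q & R) & ~P.

Q & R = T & T = T
~(Q & R) = ~T = F
~P = ~T = F
~(Q & R) & ~P = F & F = F
So (B) is false.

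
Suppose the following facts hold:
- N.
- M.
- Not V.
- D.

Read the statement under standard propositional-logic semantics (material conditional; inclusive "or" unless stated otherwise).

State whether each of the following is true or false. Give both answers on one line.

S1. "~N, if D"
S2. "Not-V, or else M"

S1: This is D -> ~N.

~N = ~T = F
D -> ~N = T -> F = F
So S1 is false.

S2: Parsed as ~V | M

~V = ~F = T
~V | M = T | T = T
Thus S2 is true.

S1 F / S2 T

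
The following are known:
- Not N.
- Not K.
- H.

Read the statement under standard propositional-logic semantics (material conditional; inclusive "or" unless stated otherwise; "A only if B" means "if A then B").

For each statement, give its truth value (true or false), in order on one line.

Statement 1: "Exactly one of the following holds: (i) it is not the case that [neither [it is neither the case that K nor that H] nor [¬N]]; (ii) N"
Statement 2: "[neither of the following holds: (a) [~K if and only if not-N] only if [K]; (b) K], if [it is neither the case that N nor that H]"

Statement 1: Formalization: ¬((K ↓ H) ↓ ¬N) ⊕ N

K ↓ H = F ↓ T = F
¬N = ¬F = T
(K ↓ H) ↓ ¬N = F ↓ T = F
¬((K ↓ H) ↓ ¬N) = ¬F = T
¬((K ↓ H) ↓ ¬N) ⊕ N = T ⊕ F = T
Thus Statement 1 is true.

Statement 2: This is (N ↓ H) → (((¬K ↔ ¬N) → K) ↓ K).

N ↓ H = F ↓ T = F
¬K = ¬F = T
¬N = ¬F = T
¬K ↔ ¬N = T ↔ T = T
(¬K ↔ ¬N) → K = T → F = F
((¬K ↔ ¬N) → K) ↓ K = F ↓ F = T
(N ↓ H) → (((¬K ↔ ¬N) → K) ↓ K) = F → T = T
So Statement 2 is true.

Statement 1 T / Statement 2 T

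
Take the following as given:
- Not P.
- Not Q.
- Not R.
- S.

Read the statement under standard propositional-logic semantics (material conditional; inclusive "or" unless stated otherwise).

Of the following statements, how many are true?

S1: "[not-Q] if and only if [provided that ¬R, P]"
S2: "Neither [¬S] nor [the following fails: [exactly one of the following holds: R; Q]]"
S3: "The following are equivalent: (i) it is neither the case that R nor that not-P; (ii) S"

S1: Parsed as not Q iff (not R -> P)

not Q = not False = True
not R = not False = True
not R -> P = True -> False = False
not Q iff (not R -> P) = True iff False = False
Hence S1 is false.

S2: Parsed as not S nor not (R xor Q)

not S = not True = False
R xor Q = False xor False = False
not (R xor Q) = not False = True
not S nor not (R xor Q) = False nor True = False
Hence S2 is false.

S3: In symbols: (R nor not P) iff S

not P = not False = True
R nor not P = False nor True = False
(R nor not P) iff S = False iff True = False
Thus S3 is false.

Count: 0.

0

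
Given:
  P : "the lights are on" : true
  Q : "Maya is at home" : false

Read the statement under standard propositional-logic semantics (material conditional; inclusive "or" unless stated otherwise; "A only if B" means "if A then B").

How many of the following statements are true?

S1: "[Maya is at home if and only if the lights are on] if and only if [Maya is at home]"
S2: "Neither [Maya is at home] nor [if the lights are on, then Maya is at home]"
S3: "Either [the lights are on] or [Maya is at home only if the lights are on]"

3

S1: Formalization: (Q <-> P) <-> Q

Q <-> P = F <-> T = F
(Q <-> P) <-> Q = F <-> F = T
Hence S1 is true.

S2: This is Q nor (P -> Q).

P -> Q = T -> F = F
Q nor (P -> Q) = F nor F = T
Thus S2 is true.

S3: This is P | (Q -> P).

Q -> P = F -> T = T
P | (Q -> P) = T | T = T
So S3 is true.

Count: 3.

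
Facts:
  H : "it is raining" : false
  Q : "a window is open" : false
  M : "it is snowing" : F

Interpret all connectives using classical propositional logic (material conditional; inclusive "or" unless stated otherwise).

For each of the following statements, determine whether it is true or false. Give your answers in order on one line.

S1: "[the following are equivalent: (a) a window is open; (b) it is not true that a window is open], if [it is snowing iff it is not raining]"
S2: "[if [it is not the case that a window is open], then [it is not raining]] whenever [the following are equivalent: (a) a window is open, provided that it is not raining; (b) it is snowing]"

S1 true; S2 true

S1: This is (M <-> ~H) -> (Q <-> ~Q).

~H = ~F = T
M <-> ~H = F <-> T = F
~Q = ~F = T
Q <-> ~Q = F <-> T = F
(M <-> ~H) -> (Q <-> ~Q) = F -> F = T
Hence S1 is true.

S2: Formalization: ((~H -> Q) <-> M) -> (~Q -> ~H)

~H = ~F = T
~H -> Q = T -> F = F
(~H -> Q) <-> M = F <-> F = T
~Q = ~F = T
~H = ~F = T
~Q -> ~H = T -> T = T
((~H -> Q) <-> M) -> (~Q -> ~H) = T -> T = T
So S2 is true.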